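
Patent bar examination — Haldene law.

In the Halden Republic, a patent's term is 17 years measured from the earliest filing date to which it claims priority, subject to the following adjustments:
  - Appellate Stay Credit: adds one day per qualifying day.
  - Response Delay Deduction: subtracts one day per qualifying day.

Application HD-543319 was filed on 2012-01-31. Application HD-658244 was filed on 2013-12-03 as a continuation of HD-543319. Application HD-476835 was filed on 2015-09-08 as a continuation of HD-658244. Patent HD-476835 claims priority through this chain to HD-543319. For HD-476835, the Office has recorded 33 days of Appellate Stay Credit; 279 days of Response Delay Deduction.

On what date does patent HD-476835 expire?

Earliest priority filing: 31 January 2012.
Base term: 31 January 2012 + 17 years → 31 January 2029.
Appellate Stay Credit: +33 days → 5 March 2029.
Response Delay Deduction: −279 days → 30 May 2028.

2028-05-30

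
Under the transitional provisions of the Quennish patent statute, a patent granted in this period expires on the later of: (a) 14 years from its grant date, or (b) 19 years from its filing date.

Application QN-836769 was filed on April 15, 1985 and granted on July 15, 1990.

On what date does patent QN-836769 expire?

(a) grant + 14 years → 15 July 2004.
(b) filing + 19 years → 15 April 2004.
Later of the two: 15 July 2004.

July 15, 2004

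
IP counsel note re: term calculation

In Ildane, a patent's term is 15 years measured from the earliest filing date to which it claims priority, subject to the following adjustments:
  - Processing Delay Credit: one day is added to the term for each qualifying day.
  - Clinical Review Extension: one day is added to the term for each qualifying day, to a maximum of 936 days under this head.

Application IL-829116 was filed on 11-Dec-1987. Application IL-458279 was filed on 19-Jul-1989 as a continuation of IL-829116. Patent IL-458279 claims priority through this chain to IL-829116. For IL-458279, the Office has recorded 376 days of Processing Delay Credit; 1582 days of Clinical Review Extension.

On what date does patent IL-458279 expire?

July 15, 2006

Earliest priority filing: 11 December 1987.
Base term: 11 December 1987 + 15 years → 11 December 2002.
Processing Delay Credit: +376 days → 22 December 2003.
Clinical Review Extension: 1582 days claimed exceeds the 936-day cap, so +936 days → 15 July 2006.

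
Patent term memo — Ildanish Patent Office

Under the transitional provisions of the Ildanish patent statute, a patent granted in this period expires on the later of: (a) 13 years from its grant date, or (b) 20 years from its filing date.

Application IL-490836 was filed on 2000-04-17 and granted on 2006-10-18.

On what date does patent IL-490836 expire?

(a) grant + 13 years → 18 October 2019.
(b) filing + 20 years → 17 April 2020.
Later of the two: 17 April 2020.

April 17, 2020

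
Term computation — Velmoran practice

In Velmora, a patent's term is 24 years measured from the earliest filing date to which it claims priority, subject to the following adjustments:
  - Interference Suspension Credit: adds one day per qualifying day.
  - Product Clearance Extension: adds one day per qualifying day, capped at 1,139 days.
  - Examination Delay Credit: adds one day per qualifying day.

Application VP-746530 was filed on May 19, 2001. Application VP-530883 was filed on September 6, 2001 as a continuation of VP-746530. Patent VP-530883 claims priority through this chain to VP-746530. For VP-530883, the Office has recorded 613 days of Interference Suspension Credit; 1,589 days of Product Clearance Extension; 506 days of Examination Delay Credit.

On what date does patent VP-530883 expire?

July 25, 2031

Earliest priority filing: 19 May 2001.
Base term: 19 May 2001 + 24 years → 19 May 2025.
Interference Suspension Credit: +613 days → 22 January 2027.
Product Clearance Extension: 1589 days claimed exceeds the 1139-day cap, so +1139 days → 6 March 2030.
Examination Delay Credit: +506 days → 25 July 2031.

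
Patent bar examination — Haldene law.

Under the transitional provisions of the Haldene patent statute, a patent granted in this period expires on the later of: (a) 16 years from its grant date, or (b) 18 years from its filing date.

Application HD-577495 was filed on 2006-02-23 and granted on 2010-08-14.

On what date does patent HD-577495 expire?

(a) grant + 16 years → 14 August 2026.
(b) filing + 18 years → 23 February 2024.
Later of the two: 14 August 2026.

August 14, 2026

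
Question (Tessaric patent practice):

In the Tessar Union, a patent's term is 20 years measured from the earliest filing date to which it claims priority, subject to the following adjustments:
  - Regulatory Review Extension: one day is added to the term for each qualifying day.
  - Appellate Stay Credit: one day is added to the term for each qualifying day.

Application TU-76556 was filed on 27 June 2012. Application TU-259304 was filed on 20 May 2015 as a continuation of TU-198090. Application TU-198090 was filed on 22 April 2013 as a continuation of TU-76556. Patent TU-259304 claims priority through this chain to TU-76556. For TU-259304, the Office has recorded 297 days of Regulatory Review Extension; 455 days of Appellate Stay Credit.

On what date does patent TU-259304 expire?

July 19, 2034

Earliest priority filing: 27 June 2012.
Base term: 27 June 2012 + 20 years → 27 June 2032.
Regulatory Review Extension: +297 days → 20 April 2033.
Appellate Stay Credit: +455 days → 19 July 2034.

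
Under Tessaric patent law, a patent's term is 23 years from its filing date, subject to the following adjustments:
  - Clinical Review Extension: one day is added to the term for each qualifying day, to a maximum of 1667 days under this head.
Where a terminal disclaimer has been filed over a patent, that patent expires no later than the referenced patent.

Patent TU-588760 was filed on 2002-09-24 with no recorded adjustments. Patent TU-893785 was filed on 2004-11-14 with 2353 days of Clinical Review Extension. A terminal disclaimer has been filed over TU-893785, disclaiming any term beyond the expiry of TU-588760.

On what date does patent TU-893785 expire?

2025-09-24

Natural term of TU-893785:
  Base: filing + 23 years → 14 November 2027.
  Clinical Review Extension: 2353 days claimed exceeds the 1667-day cap, so +1667 days → 7 June 2032.
Expiry of referenced patent TU-588760:
  Base: filing + 23 years → 24 September 2025.
Terminal disclaimer: TU-893785 expires on the earlier of 7 June 2032 and 24 September 2025.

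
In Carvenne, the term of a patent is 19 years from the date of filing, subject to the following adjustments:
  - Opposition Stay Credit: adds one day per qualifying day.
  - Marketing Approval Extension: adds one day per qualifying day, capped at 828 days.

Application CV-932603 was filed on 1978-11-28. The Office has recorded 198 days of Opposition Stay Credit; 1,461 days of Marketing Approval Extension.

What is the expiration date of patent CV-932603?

Base term: filing date + 19 years → 28 November 1997.
Opposition Stay Credit: +198 days → 14 June 1998.
Marketing Approval Extension: 1461 days claimed exceeds the 828-day cap, so +828 days → 19 September 2000.

September 19, 2000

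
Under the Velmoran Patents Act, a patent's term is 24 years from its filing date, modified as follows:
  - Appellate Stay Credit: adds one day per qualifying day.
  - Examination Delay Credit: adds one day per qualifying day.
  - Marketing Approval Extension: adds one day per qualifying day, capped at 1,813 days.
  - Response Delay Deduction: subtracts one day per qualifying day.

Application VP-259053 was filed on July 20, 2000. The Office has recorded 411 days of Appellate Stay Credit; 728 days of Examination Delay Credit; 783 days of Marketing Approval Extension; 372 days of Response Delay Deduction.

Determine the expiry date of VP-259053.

Base term: filing date + 24 years → 20 July 2024.
Appellate Stay Credit: +411 days → 4 September 2025.
Examination Delay Credit: +728 days → 2 September 2027.
Marketing Approval Extension: 783 days (within the 1813-day cap) → +783 days → 24 October 2029.
Response Delay Deduction: −372 days → 17 October 2028.

October 17, 2028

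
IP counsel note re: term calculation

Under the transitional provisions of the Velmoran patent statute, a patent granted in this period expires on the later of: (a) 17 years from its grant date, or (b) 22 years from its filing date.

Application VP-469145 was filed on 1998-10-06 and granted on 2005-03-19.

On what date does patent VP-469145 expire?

March 19, 2022

(a) grant + 17 years → 19 March 2022.
(b) filing + 22 years → 6 October 2020.
Later of the two: 19 March 2022.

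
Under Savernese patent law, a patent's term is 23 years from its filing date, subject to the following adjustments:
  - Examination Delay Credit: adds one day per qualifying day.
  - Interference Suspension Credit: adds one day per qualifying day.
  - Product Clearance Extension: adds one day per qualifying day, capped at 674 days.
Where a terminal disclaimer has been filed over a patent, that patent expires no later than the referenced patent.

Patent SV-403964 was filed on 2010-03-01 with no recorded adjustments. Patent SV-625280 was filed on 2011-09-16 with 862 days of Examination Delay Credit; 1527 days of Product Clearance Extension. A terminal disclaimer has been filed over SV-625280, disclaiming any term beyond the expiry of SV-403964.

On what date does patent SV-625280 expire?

March 1, 2033

Natural term of SV-625280:
  Base: filing + 23 years → 16 September 2034.
  Examination Delay Credit: +862 days → 25 January 2037.
  Product Clearance Extension: 1527 days claimed exceeds the 674-day cap, so +674 days → 30 November 2038.
Expiry of referenced patent SV-403964:
  Base: filing + 23 years → 1 March 2033.
Terminal disclaimer: SV-625280 expires on the earlier of 30 November 2038 and 1 March 2033.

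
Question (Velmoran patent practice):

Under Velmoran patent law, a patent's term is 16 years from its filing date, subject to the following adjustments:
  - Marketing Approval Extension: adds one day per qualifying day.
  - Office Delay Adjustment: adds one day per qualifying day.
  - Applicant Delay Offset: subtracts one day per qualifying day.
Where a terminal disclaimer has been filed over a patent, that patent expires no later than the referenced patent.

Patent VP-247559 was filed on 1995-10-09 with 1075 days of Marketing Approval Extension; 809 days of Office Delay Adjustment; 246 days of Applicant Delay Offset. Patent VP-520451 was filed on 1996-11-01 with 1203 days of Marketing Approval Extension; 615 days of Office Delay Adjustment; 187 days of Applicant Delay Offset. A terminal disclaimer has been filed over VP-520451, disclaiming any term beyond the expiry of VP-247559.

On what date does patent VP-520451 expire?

April 3, 2016

Natural term of VP-520451:
  Base: filing + 16 years → 1 November 2012.
  Marketing Approval Extension: +1203 days → 17 February 2016.
  Office Delay Adjustment: +615 days → 24 October 2017.
  Applicant Delay Offset: −187 days → 20 April 2017.
Expiry of referenced patent VP-247559:
  Base: filing + 16 years → 9 October 2011.
  Marketing Approval Extension: +1075 days → 18 September 2014.
  Office Delay Adjustment: +809 days → 5 December 2016.
  Applicant Delay Offset: −246 days → 3 April 2016.
Terminal disclaimer: VP-520451 expires on the earlier of 20 April 2017 and 3 April 2016.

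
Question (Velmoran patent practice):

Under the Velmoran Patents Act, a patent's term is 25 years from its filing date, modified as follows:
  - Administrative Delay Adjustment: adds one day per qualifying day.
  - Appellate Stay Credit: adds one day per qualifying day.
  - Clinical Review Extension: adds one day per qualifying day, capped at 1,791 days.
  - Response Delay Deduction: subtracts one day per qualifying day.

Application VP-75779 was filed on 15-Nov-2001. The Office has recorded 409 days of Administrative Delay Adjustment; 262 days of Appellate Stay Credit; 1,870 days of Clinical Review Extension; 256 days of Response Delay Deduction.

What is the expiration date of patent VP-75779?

November 29, 2032

Base term: filing date + 25 years → 15 November 2026.
Administrative Delay Adjustment: +409 days → 29 December 2027.
Appellate Stay Credit: +262 days → 16 September 2028.
Clinical Review Extension: 1870 days claimed exceeds the 1791-day cap, so +1791 days → 12 August 2033.
Response Delay Deduction: −256 days → 29 November 2032.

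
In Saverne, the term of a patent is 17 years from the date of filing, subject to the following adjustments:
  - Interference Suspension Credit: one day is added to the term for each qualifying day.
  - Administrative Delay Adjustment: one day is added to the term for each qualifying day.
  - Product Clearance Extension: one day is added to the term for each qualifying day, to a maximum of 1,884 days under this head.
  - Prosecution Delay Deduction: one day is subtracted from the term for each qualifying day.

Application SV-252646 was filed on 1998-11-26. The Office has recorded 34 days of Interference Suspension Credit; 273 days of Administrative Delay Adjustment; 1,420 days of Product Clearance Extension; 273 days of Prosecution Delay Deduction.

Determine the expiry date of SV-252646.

Base term: filing date + 17 years → 26 November 2015.
Interference Suspension Credit: +34 days → 30 December 2015.
Administrative Delay Adjustment: +273 days → 28 September 2016.
Product Clearance Extension: 1420 days (within the 1884-day cap) → +1420 days → 18 August 2020.
Prosecution Delay Deduction: −273 days → 19 November 2019.

November 19, 2019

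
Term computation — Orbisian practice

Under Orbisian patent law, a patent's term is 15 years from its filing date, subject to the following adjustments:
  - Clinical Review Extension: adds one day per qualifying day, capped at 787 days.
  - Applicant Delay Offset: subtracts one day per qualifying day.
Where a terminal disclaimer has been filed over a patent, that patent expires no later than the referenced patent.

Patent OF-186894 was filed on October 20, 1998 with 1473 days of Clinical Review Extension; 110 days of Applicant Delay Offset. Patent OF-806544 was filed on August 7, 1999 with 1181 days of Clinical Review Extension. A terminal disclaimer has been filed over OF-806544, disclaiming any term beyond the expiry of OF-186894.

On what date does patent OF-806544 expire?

Natural term of OF-806544:
  Base: filing + 15 years → 7 August 2014.
  Clinical Review Extension: 1181 days claimed exceeds the 787-day cap, so +787 days → 2 October 2016.
Expiry of referenced patent OF-186894:
  Base: filing + 15 years → 20 October 2013.
  Clinical Review Extension: 1473 days claimed exceeds the 787-day cap, so +787 days → 16 December 2015.
  Applicant Delay Offset: −110 days → 28 August 2015.
Terminal disclaimer: OF-806544 expires on the earlier of 2 October 2016 and 28 August 2015.

2015-08-28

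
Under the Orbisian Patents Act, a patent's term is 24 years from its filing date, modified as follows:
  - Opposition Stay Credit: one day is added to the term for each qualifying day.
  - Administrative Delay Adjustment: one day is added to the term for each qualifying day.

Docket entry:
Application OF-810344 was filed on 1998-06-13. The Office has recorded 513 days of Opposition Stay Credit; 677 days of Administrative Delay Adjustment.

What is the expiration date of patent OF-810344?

September 15, 2025

Base term: filing date + 24 years → 13 June 2022.
Opposition Stay Credit: +513 days → 8 November 2023.
Administrative Delay Adjustment: +677 days → 15 September 2025.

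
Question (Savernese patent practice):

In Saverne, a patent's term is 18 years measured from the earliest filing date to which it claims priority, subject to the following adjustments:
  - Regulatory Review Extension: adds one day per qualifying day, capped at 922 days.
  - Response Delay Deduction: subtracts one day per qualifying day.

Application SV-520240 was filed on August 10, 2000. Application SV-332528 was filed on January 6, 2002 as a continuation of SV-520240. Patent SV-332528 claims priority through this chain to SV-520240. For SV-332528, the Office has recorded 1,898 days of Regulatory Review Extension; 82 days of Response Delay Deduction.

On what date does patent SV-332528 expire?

Earliest priority filing: 10 August 2000.
Base term: 10 August 2000 + 18 years → 10 August 2018.
Regulatory Review Extension: 1898 days claimed exceeds the 922-day cap, so +922 days → 17 February 2021.
Response Delay Deduction: −82 days → 27 November 2020.

November 27, 2020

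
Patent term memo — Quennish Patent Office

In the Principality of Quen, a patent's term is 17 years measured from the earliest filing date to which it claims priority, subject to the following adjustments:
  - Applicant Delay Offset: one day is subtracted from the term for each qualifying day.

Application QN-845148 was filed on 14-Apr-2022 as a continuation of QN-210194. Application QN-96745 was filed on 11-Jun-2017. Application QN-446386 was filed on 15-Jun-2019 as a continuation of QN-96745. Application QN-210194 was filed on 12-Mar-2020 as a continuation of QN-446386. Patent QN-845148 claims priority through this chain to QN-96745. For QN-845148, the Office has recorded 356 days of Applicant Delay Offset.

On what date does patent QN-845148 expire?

June 20, 2033

Earliest priority filing: 11 June 2017.
Base term: 11 June 2017 + 17 years → 11 June 2034.
Applicant Delay Offset: −356 days → 20 June 2033.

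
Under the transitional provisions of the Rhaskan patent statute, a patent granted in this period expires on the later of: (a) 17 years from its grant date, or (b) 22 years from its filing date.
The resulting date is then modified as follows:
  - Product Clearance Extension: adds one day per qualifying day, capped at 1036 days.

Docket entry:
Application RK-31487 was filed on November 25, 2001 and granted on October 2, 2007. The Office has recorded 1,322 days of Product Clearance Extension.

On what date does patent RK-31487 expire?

(a) grant + 17 years → 2 October 2024.
(b) filing + 22 years → 25 November 2023.
Later of the two: 2 October 2024.
Product Clearance Extension: 1322 days claimed exceeds the 1036-day cap, so +1036 days → 4 August 2027.

2027-08-04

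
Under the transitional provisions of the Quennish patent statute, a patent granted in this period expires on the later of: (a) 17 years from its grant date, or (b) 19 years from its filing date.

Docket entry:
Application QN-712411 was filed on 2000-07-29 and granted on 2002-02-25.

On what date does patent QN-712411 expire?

(a) grant + 17 years → 25 February 2019.
(b) filing + 19 years → 29 July 2019.
Later of the two: 29 July 2019.

2019-07-29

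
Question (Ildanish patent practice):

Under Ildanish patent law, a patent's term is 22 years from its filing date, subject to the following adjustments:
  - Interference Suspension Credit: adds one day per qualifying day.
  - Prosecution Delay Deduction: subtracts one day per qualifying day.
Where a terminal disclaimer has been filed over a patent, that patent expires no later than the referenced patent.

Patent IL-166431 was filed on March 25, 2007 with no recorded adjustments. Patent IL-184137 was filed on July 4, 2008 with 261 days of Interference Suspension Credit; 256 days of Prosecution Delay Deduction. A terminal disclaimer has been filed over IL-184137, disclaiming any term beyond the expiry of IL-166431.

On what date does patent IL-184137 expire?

2029-03-25

Natural term of IL-184137:
  Base: filing + 22 years → 4 July 2030.
  Interference Suspension Credit: +261 days → 22 March 2031.
  Prosecution Delay Deduction: −256 days → 9 July 2030.
Expiry of referenced patent IL-166431:
  Base: filing + 22 years → 25 March 2029.
Terminal disclaimer: IL-184137 expires on the earlier of 9 July 2030 and 25 March 2029.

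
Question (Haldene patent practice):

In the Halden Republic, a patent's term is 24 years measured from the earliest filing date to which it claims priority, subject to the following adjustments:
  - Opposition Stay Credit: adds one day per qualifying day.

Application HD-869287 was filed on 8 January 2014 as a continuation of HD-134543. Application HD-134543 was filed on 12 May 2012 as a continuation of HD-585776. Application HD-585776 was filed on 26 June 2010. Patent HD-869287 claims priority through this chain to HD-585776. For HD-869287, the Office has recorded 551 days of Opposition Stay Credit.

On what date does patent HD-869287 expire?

December 29, 2035

Earliest priority filing: 26 June 2010.
Base term: 26 June 2010 + 24 years → 26 June 2034.
Opposition Stay Credit: +551 days → 29 December 2035.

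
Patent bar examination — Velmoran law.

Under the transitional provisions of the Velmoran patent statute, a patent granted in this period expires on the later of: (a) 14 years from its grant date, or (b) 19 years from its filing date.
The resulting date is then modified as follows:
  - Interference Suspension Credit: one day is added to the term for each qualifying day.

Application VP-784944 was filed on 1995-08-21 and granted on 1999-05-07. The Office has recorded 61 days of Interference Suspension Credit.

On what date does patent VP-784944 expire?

(a) grant + 14 years → 7 May 2013.
(b) filing + 19 years → 21 August 2014.
Later of the two: 21 August 2014.
Interference Suspension Credit: +61 days → 21 October 2014.

2014-10-21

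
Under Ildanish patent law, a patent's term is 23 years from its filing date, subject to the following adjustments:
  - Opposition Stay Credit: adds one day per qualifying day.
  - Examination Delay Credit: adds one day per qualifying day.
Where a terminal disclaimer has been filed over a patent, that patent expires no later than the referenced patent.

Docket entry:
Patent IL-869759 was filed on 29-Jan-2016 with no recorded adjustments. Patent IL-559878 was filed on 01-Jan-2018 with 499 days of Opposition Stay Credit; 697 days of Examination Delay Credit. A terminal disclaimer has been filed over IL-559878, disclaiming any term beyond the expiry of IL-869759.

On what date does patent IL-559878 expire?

January 29, 2039

Natural term of IL-559878:
  Base: filing + 23 years → 1 January 2041.
  Opposition Stay Credit: +499 days → 15 May 2042.
  Examination Delay Credit: +697 days → 11 April 2044.
Expiry of referenced patent IL-869759:
  Base: filing + 23 years → 29 January 2039.
Terminal disclaimer: IL-559878 expires on the earlier of 11 April 2044 and 29 January 2039.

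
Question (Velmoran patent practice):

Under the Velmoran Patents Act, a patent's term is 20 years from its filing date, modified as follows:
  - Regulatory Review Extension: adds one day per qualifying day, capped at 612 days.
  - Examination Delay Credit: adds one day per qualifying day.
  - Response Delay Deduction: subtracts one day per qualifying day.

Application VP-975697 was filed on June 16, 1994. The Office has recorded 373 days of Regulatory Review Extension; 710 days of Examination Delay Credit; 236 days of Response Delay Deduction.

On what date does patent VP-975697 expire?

2016-10-10

Base term: filing date + 20 years → 16 June 2014.
Regulatory Review Extension: 373 days (within the 612-day cap) → +373 days → 24 June 2015.
Examination Delay Credit: +710 days → 3 June 2017.
Response Delay Deduction: −236 days → 10 October 2016.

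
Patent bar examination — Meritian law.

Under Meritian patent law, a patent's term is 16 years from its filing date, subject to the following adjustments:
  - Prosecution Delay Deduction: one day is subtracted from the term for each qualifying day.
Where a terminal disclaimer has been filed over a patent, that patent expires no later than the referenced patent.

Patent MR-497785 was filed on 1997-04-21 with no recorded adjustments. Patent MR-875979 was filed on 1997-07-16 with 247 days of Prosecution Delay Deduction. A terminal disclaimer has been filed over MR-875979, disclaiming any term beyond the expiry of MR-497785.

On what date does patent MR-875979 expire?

Natural term of MR-875979:
  Base: filing + 16 years → 16 July 2013.
  Prosecution Delay Deduction: −247 days → 11 November 2012.
Expiry of referenced patent MR-497785:
  Base: filing + 16 years → 21 April 2013.
Terminal disclaimer: MR-875979 expires on the earlier of 11 November 2012 and 21 April 2013.

November 11, 2012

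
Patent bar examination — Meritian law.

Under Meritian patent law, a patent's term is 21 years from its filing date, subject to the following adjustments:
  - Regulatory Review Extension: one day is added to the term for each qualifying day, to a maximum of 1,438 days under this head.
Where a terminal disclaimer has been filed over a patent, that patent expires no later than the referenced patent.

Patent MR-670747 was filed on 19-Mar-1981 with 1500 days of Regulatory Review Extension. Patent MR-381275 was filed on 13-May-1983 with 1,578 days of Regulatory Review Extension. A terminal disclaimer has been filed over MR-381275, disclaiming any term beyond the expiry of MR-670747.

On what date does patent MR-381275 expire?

2006-02-24

Natural term of MR-381275:
  Base: filing + 21 years → 13 May 2004.
  Regulatory Review Extension: 1578 days claimed exceeds the 1438-day cap, so +1438 days → 20 April 2008.
Expiry of referenced patent MR-670747:
  Base: filing + 21 years → 19 March 2002.
  Regulatory Review Extension: 1500 days claimed exceeds the 1438-day cap, so +1438 days → 24 February 2006.
Terminal disclaimer: MR-381275 expires on the earlier of 20 April 2008 and 24 February 2006.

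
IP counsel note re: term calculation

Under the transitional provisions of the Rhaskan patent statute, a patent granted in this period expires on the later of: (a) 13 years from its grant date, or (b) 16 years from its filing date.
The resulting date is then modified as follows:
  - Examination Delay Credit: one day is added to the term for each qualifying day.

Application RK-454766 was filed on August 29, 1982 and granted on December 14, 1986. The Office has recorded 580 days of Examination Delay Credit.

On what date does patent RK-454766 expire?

2001-07-16

(a) grant + 13 years → 14 December 1999.
(b) filing + 16 years → 29 August 1998.
Later of the two: 14 December 1999.
Examination Delay Credit: +580 days → 16 July 2001.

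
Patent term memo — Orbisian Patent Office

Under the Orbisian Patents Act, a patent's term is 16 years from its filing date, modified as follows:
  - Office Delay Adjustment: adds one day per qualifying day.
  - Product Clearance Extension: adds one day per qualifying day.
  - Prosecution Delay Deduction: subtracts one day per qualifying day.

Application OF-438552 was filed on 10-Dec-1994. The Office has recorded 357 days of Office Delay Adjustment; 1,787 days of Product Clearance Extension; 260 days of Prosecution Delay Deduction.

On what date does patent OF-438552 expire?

Base term: filing date + 16 years → 10 December 2010.
Office Delay Adjustment: +357 days → 2 December 2011.
Product Clearance Extension: +1787 days → 23 October 2016.
Prosecution Delay Deduction: −260 days → 6 February 2016.

February 6, 2016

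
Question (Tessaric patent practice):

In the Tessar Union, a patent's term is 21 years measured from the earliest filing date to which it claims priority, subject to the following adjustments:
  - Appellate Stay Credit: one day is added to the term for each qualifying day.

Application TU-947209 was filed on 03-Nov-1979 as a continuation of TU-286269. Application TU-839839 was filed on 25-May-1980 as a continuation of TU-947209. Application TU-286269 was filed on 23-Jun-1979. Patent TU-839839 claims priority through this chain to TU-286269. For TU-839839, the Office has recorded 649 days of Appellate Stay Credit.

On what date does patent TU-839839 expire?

2002-04-03

Earliest priority filing: 23 June 1979.
Base term: 23 June 1979 + 21 years → 23 June 2000.
Appellate Stay Credit: +649 days → 3 April 2002.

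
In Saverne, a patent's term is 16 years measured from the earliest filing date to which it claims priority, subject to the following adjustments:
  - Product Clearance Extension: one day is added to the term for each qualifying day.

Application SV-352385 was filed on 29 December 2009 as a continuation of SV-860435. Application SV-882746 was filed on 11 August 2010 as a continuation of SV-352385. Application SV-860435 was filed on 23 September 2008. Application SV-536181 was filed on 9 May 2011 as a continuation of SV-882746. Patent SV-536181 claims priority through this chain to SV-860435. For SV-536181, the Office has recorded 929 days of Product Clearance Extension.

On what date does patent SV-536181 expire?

Earliest priority filing: 23 September 2008.
Base term: 23 September 2008 + 16 years → 23 September 2024.
Product Clearance Extension: +929 days → 10 April 2027.

2027-04-10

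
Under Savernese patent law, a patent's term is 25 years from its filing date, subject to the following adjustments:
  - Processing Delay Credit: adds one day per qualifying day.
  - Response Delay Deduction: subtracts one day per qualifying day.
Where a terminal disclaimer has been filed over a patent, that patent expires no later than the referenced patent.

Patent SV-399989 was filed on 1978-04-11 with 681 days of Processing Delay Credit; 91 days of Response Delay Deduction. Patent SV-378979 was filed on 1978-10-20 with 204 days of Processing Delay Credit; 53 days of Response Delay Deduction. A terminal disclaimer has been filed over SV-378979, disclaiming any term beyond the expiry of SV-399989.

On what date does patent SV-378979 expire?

2004-03-19

Natural term of SV-378979:
  Base: filing + 25 years → 20 October 2003.
  Processing Delay Credit: +204 days → 11 May 2004.
  Response Delay Deduction: −53 days → 19 March 2004.
Expiry of referenced patent SV-399989:
  Base: filing + 25 years → 11 April 2003.
  Processing Delay Credit: +681 days → 20 February 2005.
  Response Delay Deduction: −91 days → 21 November 2004.
Terminal disclaimer: SV-378979 expires on the earlier of 19 March 2004 and 21 November 2004.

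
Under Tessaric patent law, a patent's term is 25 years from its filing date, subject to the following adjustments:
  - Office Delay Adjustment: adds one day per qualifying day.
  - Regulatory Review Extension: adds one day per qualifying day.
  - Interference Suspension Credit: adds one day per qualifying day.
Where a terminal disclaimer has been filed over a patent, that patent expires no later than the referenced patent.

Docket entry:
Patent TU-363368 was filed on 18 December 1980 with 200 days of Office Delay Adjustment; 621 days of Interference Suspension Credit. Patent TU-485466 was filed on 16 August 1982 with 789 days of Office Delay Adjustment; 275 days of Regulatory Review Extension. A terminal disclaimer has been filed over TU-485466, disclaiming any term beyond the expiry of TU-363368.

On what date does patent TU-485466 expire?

Natural term of TU-485466:
  Base: filing + 25 years → 16 August 2007.
  Office Delay Adjustment: +789 days → 13 October 2009.
  Regulatory Review Extension: +275 days → 15 July 2010.
Expiry of referenced patent TU-363368:
  Base: filing + 25 years → 18 December 2005.
  Office Delay Adjustment: +200 days → 6 July 2006.
  Interference Suspension Credit: +621 days → 18 March 2008.
Terminal disclaimer: TU-485466 expires on the earlier of 15 July 2010 and 18 March 2008.

March 18, 2008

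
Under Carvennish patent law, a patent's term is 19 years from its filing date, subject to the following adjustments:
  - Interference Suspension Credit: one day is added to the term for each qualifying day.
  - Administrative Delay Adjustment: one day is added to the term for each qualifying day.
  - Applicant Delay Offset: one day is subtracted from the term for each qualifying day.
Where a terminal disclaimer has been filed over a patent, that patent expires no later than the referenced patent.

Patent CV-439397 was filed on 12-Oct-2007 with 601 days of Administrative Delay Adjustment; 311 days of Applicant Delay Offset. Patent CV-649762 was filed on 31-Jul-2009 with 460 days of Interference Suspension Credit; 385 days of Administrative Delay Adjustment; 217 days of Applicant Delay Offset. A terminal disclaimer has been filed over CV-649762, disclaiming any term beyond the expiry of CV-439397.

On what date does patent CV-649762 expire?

2027-07-29

Natural term of CV-649762:
  Base: filing + 19 years → 31 July 2028.
  Interference Suspension Credit: +460 days → 3 November 2029.
  Administrative Delay Adjustment: +385 days → 23 November 2030.
  Applicant Delay Offset: −217 days → 20 April 2030.
Expiry of referenced patent CV-439397:
  Base: filing + 19 years → 12 October 2026.
  Administrative Delay Adjustment: +601 days → 4 June 2028.
  Applicant Delay Offset: −311 days → 29 July 2027.
Terminal disclaimer: CV-649762 expires on the earlier of 20 April 2030 and 29 July 2027.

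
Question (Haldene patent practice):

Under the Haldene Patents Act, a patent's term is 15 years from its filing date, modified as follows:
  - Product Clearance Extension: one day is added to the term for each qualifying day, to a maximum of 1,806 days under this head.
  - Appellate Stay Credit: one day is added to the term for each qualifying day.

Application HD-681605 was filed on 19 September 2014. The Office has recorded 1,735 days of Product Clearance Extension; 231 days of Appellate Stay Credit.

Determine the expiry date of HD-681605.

2035-02-06

Base term: filing date + 15 years → 19 September 2029.
Product Clearance Extension: 1735 days (within the 1806-day cap) → +1735 days → 20 June 2034.
Appellate Stay Credit: +231 days → 6 February 2035.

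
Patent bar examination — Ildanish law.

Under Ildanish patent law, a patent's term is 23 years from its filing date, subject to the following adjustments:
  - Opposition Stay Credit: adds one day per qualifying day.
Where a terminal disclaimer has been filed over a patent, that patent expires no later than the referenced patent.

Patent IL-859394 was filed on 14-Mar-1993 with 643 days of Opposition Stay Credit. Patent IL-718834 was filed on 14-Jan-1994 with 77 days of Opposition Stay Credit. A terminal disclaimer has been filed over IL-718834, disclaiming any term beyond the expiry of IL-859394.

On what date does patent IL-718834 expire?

Natural term of IL-718834:
  Base: filing + 23 years → 14 January 2017.
  Opposition Stay Credit: +77 days → 1 April 2017.
Expiry of referenced patent IL-859394:
  Base: filing + 23 years → 14 March 2016.
  Opposition Stay Credit: +643 days → 17 December 2017.
Terminal disclaimer: IL-718834 expires on the earlier of 1 April 2017 and 17 December 2017.

April 1, 2017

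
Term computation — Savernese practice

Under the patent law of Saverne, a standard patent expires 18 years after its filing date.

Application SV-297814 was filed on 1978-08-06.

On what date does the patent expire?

Filing date + 18 years → 6 August 1996.

1996-08-06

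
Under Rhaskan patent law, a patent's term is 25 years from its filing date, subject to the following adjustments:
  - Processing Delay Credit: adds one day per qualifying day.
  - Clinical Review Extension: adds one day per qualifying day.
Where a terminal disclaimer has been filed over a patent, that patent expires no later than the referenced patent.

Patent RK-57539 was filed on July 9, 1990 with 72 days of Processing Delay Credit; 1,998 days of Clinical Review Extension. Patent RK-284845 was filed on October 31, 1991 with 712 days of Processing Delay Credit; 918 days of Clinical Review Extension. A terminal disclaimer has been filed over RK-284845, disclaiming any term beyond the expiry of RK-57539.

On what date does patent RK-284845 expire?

March 9, 2021

Natural term of RK-284845:
  Base: filing + 25 years → 31 October 2016.
  Processing Delay Credit: +712 days → 13 October 2018.
  Clinical Review Extension: +918 days → 18 April 2021.
Expiry of referenced patent RK-57539:
  Base: filing + 25 years → 9 July 2015.
  Processing Delay Credit: +72 days → 19 September 2015.
  Clinical Review Extension: +1998 days → 9 March 2021.
Terminal disclaimer: RK-284845 expires on the earlier of 18 April 2021 and 9 March 2021.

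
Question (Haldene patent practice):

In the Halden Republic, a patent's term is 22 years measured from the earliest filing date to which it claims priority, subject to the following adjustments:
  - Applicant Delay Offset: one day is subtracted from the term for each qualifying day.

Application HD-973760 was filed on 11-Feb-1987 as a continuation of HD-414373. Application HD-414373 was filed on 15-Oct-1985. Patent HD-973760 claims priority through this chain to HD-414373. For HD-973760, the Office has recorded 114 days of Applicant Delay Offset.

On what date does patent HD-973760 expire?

2007-06-23

Earliest priority filing: 15 October 1985.
Base term: 15 October 1985 + 22 years → 15 October 2007.
Applicant Delay Offset: −114 days → 23 June 2007.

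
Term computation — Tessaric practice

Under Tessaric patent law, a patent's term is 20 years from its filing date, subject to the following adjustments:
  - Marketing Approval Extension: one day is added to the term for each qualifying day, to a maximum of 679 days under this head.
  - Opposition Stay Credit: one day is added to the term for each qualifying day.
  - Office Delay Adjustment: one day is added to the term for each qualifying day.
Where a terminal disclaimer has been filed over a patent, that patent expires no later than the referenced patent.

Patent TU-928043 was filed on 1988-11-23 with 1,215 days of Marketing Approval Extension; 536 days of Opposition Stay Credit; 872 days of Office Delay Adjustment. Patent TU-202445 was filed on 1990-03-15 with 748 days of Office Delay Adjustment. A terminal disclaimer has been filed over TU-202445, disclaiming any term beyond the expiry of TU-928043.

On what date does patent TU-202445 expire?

2012-04-01

Natural term of TU-202445:
  Base: filing + 20 years → 15 March 2010.
  Office Delay Adjustment: +748 days → 1 April 2012.
Expiry of referenced patent TU-928043:
  Base: filing + 20 years → 23 November 2008.
  Marketing Approval Extension: 1215 days claimed exceeds the 679-day cap, so +679 days → 3 October 2010.
  Opposition Stay Credit: +536 days → 22 March 2012.
  Office Delay Adjustment: +872 days → 11 August 2014.
Terminal disclaimer: TU-202445 expires on the earlier of 1 April 2012 and 11 August 2014.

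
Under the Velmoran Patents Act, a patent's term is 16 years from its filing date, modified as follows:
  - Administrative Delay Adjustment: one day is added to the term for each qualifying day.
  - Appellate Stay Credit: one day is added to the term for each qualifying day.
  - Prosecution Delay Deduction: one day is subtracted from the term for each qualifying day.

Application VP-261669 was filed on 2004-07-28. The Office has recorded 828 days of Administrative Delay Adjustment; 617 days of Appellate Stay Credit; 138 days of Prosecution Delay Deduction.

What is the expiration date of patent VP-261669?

Base term: filing date + 16 years → 28 July 2020.
Administrative Delay Adjustment: +828 days → 3 November 2022.
Appellate Stay Credit: +617 days → 12 July 2024.
Prosecution Delay Deduction: −138 days → 25 February 2024.

2024-02-25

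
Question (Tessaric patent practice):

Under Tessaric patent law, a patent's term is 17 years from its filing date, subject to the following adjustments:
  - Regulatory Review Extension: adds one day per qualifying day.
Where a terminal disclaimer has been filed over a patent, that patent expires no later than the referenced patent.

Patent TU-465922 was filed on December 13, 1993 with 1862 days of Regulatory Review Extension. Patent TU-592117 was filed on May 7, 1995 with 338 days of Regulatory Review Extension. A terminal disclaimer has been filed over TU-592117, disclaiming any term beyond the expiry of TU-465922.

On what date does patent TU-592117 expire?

April 10, 2013

Natural term of TU-592117:
  Base: filing + 17 years → 7 May 2012.
  Regulatory Review Extension: +338 days → 10 April 2013.
Expiry of referenced patent TU-465922:
  Base: filing + 17 years → 13 December 2010.
  Regulatory Review Extension: +1862 days → 18 January 2016.
Terminal disclaimer: TU-592117 expires on the earlier of 10 April 2013 and 18 January 2016.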